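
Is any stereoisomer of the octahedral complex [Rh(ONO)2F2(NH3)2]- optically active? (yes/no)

yes

In an octahedral complex each vertex has one trans partner and four cis neighbours.
Working through the distinct placements yields 5 geometric isomers: ONO trans, F trans, NH3 trans; ONO cis, F trans, NH3 cis; ONO trans, F cis, NH3 cis; ONO cis, F cis, NH3 cis (chiral); ONO cis, F cis, NH3 trans.
One of these lacks any improper symmetry element and so occurs as an enantiomeric pair, giving 5 + 1 = 6 stereoisomers in total.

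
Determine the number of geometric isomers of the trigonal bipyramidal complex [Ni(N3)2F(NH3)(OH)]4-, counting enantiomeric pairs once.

7

A trigonal bipyramid has two axial and three equatorial sites, which are chemically inequivalent.
Placing the ligands in turn and identifying arrangements related by rotation or reflection leaves 7 distinct geometric isomers.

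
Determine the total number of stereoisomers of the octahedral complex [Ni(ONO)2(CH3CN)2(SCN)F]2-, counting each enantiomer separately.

8

In an octahedral complex each vertex has one trans partner and four cis neighbours.
Systematic placement gives 6 geometric isomers: ONO cis, CH3CN trans; ONO trans, CH3CN trans; ONO cis, CH3CN cis (3 arrangements, 2 chiral); ONO trans, CH3CN cis.
Of these, 2 lack any improper symmetry element and so occur as enantiomeric pairs, giving 6 + 2 = 8 stereoisomers in total.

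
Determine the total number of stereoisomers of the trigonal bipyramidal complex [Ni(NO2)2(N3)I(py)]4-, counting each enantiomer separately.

Systematic enumeration (placing each ligand type in turn and discarding arrangements equivalent by rotation or reflection) gives 7 geometric isomers.
Of these, 3 lack any improper symmetry element and so occur as enantiomeric pairs, giving 7 + 3 = 10 stereoisomers in total.

10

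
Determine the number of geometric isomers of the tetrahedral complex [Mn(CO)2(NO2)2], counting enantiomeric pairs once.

1

In a tetrahedral complex all four positions are equivalent and every pair of ligands is adjacent — there is no cis/trans distinction.
Only one geometric arrangement is possible.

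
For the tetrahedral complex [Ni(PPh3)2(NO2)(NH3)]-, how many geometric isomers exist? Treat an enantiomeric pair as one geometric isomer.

1

In a tetrahedral complex all four positions are equivalent and every pair of ligands is adjacent — there is no cis/trans distinction.
Only one geometric arrangement is possible.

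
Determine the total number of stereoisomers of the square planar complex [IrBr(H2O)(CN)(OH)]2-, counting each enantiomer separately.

There are 3 geometric isomers: (Br/H2O trans, CN/OH trans); (Br/OH trans, CN/H2O trans); (Br/CN trans, H2O/OH trans).
Each arrangement has an internal mirror plane or centre of symmetry, so none is chiral.

3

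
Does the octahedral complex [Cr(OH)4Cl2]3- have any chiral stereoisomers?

The six octahedral sites form three mutually perpendicular trans pairs.
Systematic placement gives 2 geometric isomers: Cl trans; Cl cis.
Each arrangement has an internal mirror plane or centre of symmetry, so none is chiral.

no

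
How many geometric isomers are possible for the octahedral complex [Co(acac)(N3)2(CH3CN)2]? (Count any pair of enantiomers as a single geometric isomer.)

An octahedron has six vertices in three trans pairs; every non-trans pair is cis.
Each acac is bidentate and must span two cis positions.
Systematic placement gives 3 geometric isomers: N3 cis, CH3CN trans; N3 cis, CH3CN cis (chiral); N3 trans, CH3CN cis.

3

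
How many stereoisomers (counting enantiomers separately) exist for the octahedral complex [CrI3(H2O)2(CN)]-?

3

Systematic placement gives 3 geometric isomers: I mer, H2O cis; I mer, H2O trans; I fac, H2O cis.
Each arrangement has an internal mirror plane or centre of symmetry, so none is chiral.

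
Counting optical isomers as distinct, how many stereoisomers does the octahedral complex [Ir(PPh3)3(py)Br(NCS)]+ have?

In an octahedral complex each vertex has one trans partner and four cis neighbours.
Systematic placement gives 4 geometric isomers: PPh3 mer (3 arrangements); PPh3 fac (chiral).
One of these lacks any improper symmetry element and so occurs as an enantiomeric pair, giving 4 + 1 = 5 stereoisomers in total.

5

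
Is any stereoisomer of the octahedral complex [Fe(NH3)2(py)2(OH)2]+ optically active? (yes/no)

In an octahedral complex each vertex has one trans partner and four cis neighbours.
Working through the distinct placements yields 5 geometric isomers: NH3 trans, py trans, OH trans; NH3 trans, py cis, OH cis; NH3 cis, py trans, OH cis; NH3 cis, py cis, OH cis (chiral); NH3 cis, py cis, OH trans.
One of these lacks any improper symmetry element and so occurs as an enantiomeric pair, giving 5 + 1 = 6 stereoisomers in total.

yes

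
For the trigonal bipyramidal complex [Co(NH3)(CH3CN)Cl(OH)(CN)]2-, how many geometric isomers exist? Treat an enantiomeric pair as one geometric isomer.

10

Systematic enumeration (placing each ligand type in turn and discarding arrangements equivalent by rotation or reflection) gives 10 geometric isomers.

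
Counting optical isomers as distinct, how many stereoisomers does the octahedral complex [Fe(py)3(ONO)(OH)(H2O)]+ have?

5

There are 4 geometric isomers: py mer (3 arrangements); py fac (chiral).
One of these lacks any improper symmetry element and so occurs as an enantiomeric pair, giving 4 + 1 = 5 stereoisomers in total.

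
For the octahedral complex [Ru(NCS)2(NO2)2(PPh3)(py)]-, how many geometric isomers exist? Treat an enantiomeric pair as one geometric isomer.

6

In an octahedral complex each vertex has one trans partner and four cis neighbours.
Systematic placement gives 6 geometric isomers: NCS trans, NO2 trans; NCS trans, NO2 cis; NCS cis, NO2 cis (3 arrangements, 2 chiral); NCS cis, NO2 trans.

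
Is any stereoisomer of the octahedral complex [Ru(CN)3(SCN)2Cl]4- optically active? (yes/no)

no

The distinct arrangements are (3 in all): CN mer, SCN trans; CN mer, SCN cis; CN fac, SCN cis.
Each arrangement has an internal mirror plane or centre of symmetry, so none is chiral.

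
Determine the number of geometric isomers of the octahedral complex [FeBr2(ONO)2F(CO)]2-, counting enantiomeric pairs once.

There are 6 geometric isomers: Br trans, ONO trans; Br trans, ONO cis; Br cis, ONO trans; Br cis, ONO cis (3 arrangements, 2 chiral).

6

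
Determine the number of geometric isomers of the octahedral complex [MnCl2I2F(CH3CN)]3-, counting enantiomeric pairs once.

6

In an octahedral complex each vertex has one trans partner and four cis neighbours.
Systematic placement gives 6 geometric isomers: Cl cis, I trans; Cl cis, I cis (3 arrangements, 2 chiral); Cl trans, I trans; Cl trans, I cis.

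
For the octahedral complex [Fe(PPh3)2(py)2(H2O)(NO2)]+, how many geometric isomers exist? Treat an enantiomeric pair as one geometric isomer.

The six octahedral sites form three mutually perpendicular trans pairs.
Working through the distinct placements yields 6 geometric isomers: PPh3 trans, py trans; PPh3 cis, py cis (3 arrangements, 2 chiral); PPh3 cis, py trans; PPh3 trans, py cis.

6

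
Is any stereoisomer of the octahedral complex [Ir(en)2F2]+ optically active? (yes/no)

yes

In an octahedral complex each vertex has one trans partner and four cis neighbours.
Each en is bidentate and must span two cis positions.
Working through the distinct placements yields 2 geometric isomers: F trans; F cis (chiral).
One of these lacks any improper symmetry element and so occurs as an enantiomeric pair, giving 2 + 1 = 3 stereoisomers in total.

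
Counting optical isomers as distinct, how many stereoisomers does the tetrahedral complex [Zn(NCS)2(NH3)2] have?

1

In a tetrahedral complex all four positions are equivalent and every pair of ligands is adjacent — there is no cis/trans distinction.
Only one geometric arrangement is possible.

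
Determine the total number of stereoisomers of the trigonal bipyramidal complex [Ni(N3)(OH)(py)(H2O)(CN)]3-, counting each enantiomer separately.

A trigonal bipyramid has two axial and three equatorial sites, which are chemically inequivalent.
Placing the ligands in turn and identifying arrangements related by rotation or reflection leaves 10 distinct geometric isomers.
Of these, 10 lack any improper symmetry element and so occur as enantiomeric pairs, giving 10 + 10 = 20 stereoisomers in total.

20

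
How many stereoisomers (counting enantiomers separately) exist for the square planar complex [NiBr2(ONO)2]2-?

In a square planar complex each vertex has one trans partner and two cis neighbours.
There are 2 geometric isomers: Br cis; Br trans.
Each arrangement has an internal mirror plane or centre of symmetry, so none is chiral.

2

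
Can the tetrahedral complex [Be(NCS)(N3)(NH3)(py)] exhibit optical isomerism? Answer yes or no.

All four vertices of a tetrahedron are equivalent and mutually adjacent, so cis/trans isomerism cannot arise.
Only one geometric arrangement is possible; it has no improper symmetry element, so it exists as a pair of enantiomers (2 stereoisomers).

yes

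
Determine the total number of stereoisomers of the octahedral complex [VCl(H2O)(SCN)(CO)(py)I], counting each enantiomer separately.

Placing the ligands in turn and identifying arrangements related by rotation or reflection leaves 15 distinct geometric isomers.
Of these, 15 lack any improper symmetry element and so occur as enantiomeric pairs, giving 15 + 15 = 30 stereoisomers in total.

30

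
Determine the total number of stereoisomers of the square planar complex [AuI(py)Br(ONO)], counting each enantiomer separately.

Systematic placement gives 3 geometric isomers: (Br/ONO trans, I/py trans); (Br/py trans, I/ONO trans); (Br/I trans, ONO/py trans).
Each arrangement has an internal mirror plane or centre of symmetry, so none is chiral.

3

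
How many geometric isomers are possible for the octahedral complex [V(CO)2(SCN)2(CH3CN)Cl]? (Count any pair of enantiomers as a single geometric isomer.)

6

An octahedron has six vertices in three trans pairs; every non-trans pair is cis.
The distinct arrangements are (6 in all): CO cis, SCN trans; CO cis, SCN cis (3 arrangements, 2 chiral); CO trans, SCN trans; CO trans, SCN cis.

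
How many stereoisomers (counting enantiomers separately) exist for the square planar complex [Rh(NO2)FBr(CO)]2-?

3

A square has two trans pairs of vertices; adjacent vertices are cis.
The distinct arrangements are (3 in all): (Br/F trans, CO/NO2 trans); (Br/NO2 trans, CO/F trans); (Br/CO trans, F/NO2 trans).
Each arrangement has an internal mirror plane or centre of symmetry, so none is chiral.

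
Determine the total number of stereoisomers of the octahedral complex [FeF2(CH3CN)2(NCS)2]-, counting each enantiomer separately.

The six octahedral sites form three mutually perpendicular trans pairs.
There are 5 geometric isomers: F trans, CH3CN trans, NCS trans; F cis, CH3CN trans, NCS cis; F cis, CH3CN cis, NCS trans; F cis, CH3CN cis, NCS cis (chiral); F trans, CH3CN cis, NCS cis.
One of these lacks any improper symmetry element and so occurs as an enantiomeric pair, giving 5 + 1 = 6 stereoisomers in total.

6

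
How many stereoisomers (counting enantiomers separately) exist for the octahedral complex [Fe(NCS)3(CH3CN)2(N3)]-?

3

Working through the distinct placements yields 3 geometric isomers: NCS mer, CH3CN trans; NCS mer, CH3CN cis; NCS fac, CH3CN cis.
Each arrangement has an internal mirror plane or centre of symmetry, so none is chiral.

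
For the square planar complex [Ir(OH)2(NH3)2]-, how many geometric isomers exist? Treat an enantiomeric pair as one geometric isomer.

2

A square has two trans pairs of vertices; adjacent vertices are cis.
Systematic placement gives 2 geometric isomers: OH cis; OH trans.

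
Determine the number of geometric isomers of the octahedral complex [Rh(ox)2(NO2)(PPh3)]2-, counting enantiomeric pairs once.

An octahedron has six vertices in three trans pairs; every non-trans pair is cis.
Each ox is bidentate and must span two cis positions.
The distinct arrangements are (2 in all): NO2 and PPh3 mutually trans; NO2 and PPh3 mutually cis (chiral).

2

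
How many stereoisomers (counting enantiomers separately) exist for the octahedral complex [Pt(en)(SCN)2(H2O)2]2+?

Each en is bidentate and must span two cis positions.
There are 3 geometric isomers: SCN cis, H2O trans; SCN cis, H2O cis (chiral); SCN trans, H2O cis.
One of these lacks any improper symmetry element and so occurs as an enantiomeric pair, giving 3 + 1 = 4 stereoisomers in total.

4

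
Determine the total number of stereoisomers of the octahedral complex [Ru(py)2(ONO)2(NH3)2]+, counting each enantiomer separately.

6

An octahedron has six vertices in three trans pairs; every non-trans pair is cis.
Systematic placement gives 5 geometric isomers: py trans, ONO trans, NH3 trans; py cis, ONO cis, NH3 trans; py trans, ONO cis, NH3 cis; py cis, ONO cis, NH3 cis (chiral); py cis, ONO trans, NH3 cis.
One of these lacks any improper symmetry element and so occurs as an enantiomeric pair, giving 5 + 1 = 6 stereoisomers in total.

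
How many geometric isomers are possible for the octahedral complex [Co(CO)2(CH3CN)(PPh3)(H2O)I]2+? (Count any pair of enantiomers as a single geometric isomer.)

The six octahedral sites form three mutually perpendicular trans pairs.
Systematic enumeration (placing each ligand type in turn and discarding arrangements equivalent by rotation or reflection) gives 9 geometric isomers.

9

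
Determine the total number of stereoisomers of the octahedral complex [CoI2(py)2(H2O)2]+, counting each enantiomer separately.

6

An octahedron has six vertices in three trans pairs; every non-trans pair is cis.
The distinct arrangements are (5 in all): I trans, py trans, H2O trans; I cis, py cis, H2O trans; I cis, py trans, H2O cis; I cis, py cis, H2O cis (chiral); I trans, py cis, H2O cis.
One of these lacks any improper symmetry element and so occurs as an enantiomeric pair, giving 5 + 1 = 6 stereoisomers in total.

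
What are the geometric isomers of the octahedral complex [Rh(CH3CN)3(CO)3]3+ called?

In an octahedral complex each vertex has one trans partner and four cis neighbours.
Systematic placement gives 2 geometric isomers: CH3CN mer; CH3CN fac.

fac and mer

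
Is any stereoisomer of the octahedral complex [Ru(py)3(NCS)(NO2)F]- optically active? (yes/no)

In an octahedral complex each vertex has one trans partner and four cis neighbours.
Working through the distinct placements yields 4 geometric isomers: py mer (3 arrangements); py fac (chiral).
One of these lacks any improper symmetry element and so occurs as an enantiomeric pair, giving 4 + 1 = 5 stereoisomers in total.

yes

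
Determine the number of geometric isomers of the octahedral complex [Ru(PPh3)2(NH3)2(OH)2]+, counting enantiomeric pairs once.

There are 5 geometric isomers: PPh3 trans, NH3 trans, OH trans; PPh3 cis, NH3 trans, OH cis; PPh3 trans, NH3 cis, OH cis; PPh3 cis, NH3 cis, OH cis (chiral); PPh3 cis, NH3 cis, OH trans.

5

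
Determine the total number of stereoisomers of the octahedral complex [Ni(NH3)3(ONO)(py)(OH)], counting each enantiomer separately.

In an octahedral complex each vertex has one trans partner and four cis neighbours.
There are 4 geometric isomers: NH3 mer (3 arrangements); NH3 fac (chiral).
One of these lacks any improper symmetry element and so occurs as an enantiomeric pair, giving 4 + 1 = 5 stereoisomers in total.

5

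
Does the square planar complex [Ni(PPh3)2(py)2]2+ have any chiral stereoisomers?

Systematic placement gives 2 geometric isomers: PPh3 cis; PPh3 trans.
Each arrangement has an internal mirror plane or centre of symmetry, so none is chiral.

no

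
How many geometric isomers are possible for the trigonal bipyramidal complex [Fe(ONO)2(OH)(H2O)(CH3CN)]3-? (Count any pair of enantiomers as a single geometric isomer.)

7

Placing the ligands in turn and identifying arrangements related by rotation or reflection leaves 7 distinct geometric isomers.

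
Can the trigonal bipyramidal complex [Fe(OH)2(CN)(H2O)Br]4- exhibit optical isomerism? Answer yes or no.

A trigonal bipyramid has two axial and three equatorial sites, which are chemically inequivalent.
Placing the ligands in turn and identifying arrangements related by rotation or reflection leaves 7 distinct geometric isomers.
Of these, 3 lack any improper symmetry element and so occur as enantiomeric pairs, giving 7 + 3 = 10 stereoisomers in total.

yes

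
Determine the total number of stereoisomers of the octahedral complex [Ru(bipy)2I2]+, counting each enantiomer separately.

In an octahedral complex each vertex has one trans partner and four cis neighbours.
Each bipy is bidentate and must span two cis positions.
Systematic placement gives 2 geometric isomers: I trans; I cis (chiral).
One of these lacks any improper symmetry element and so occurs as an enantiomeric pair, giving 2 + 1 = 3 stereoisomers in total.

3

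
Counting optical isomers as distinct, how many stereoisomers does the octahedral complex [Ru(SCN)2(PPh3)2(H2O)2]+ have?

The distinct arrangements are (5 in all): SCN trans, PPh3 trans, H2O trans; SCN cis, PPh3 cis, H2O trans; SCN trans, PPh3 cis, H2O cis; SCN cis, PPh3 cis, H2O cis (chiral); SCN cis, PPh3 trans, H2O cis.
One of these lacks any improper symmetry element and so occurs as an enantiomeric pair, giving 5 + 1 = 6 stereoisomers in total.

6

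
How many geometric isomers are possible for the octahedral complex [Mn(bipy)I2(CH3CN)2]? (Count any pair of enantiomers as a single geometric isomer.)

Each bipy is bidentate and must span two cis positions.
There are 3 geometric isomers: I cis, CH3CN trans; I cis, CH3CN cis (chiral); I trans, CH3CN cis.

3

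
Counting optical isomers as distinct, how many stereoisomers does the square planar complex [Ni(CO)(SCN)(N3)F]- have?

3

In a square planar complex each vertex has one trans partner and two cis neighbours.
Working through the distinct placements yields 3 geometric isomers: (CO/N3 trans, F/SCN trans); (CO/SCN trans, F/N3 trans); (CO/F trans, N3/SCN trans).
Each arrangement has an internal mirror plane or centre of symmetry, so none is chiral.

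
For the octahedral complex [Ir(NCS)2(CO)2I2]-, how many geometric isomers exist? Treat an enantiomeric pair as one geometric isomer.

The six octahedral sites form three mutually perpendicular trans pairs.
There are 5 geometric isomers: NCS trans, CO trans, I trans; NCS cis, CO trans, I cis; NCS trans, CO cis, I cis; NCS cis, CO cis, I cis (chiral); NCS cis, CO cis, I trans.

5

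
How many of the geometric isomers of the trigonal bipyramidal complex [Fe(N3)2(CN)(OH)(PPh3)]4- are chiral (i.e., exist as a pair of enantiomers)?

3

Systematic enumeration (placing each ligand type in turn and discarding arrangements equivalent by rotation or reflection) gives 7 geometric isomers.
Of these, 3 lack any improper symmetry element and so occur as enantiomeric pairs, giving 7 + 3 = 10 stereoisomers in total.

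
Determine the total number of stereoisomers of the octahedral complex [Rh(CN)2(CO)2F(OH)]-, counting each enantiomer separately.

8

In an octahedral complex each vertex has one trans partner and four cis neighbours.
The distinct arrangements are (6 in all): CN trans, CO trans; CN trans, CO cis; CN cis, CO cis (3 arrangements, 2 chiral); CN cis, CO trans.
Of these, 2 lack any improper symmetry element and so occur as enantiomeric pairs, giving 6 + 2 = 8 stereoisomers in total.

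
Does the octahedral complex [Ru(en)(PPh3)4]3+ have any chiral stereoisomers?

no

Each en is bidentate and must span two cis positions.
Only one geometric arrangement is possible.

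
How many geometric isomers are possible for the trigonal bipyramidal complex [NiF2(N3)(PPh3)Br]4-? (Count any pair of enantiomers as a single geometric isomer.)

7

Placing the ligands in turn and identifying arrangements related by rotation or reflection leaves 7 distinct geometric isomers.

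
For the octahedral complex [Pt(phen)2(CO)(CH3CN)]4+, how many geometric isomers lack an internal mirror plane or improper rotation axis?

In an octahedral complex each vertex has one trans partner and four cis neighbours.
Each phen is bidentate and must span two cis positions.
Working through the distinct placements yields 2 geometric isomers: CO and CH3CN mutually trans; CO and CH3CN mutually cis (chiral).
One of these lacks any improper symmetry element and so occurs as an enantiomeric pair, giving 2 + 1 = 3 stereoisomers in total.

1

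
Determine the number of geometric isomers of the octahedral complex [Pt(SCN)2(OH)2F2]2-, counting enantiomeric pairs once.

5

The six octahedral sites form three mutually perpendicular trans pairs.
The distinct arrangements are (5 in all): SCN trans, OH trans, F trans; SCN cis, OH cis, F trans; SCN trans, OH cis, F cis; SCN cis, OH cis, F cis (chiral); SCN cis, OH trans, F cis.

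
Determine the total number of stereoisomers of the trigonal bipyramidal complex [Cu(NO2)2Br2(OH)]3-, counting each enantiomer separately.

6

Exhaustive case analysis gives 5 geometric isomers.
One of these lacks any improper symmetry element and so occurs as an enantiomeric pair, giving 5 + 1 = 6 stereoisomers in total.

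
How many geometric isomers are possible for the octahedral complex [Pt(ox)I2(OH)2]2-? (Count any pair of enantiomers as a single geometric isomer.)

3

In an octahedral complex each vertex has one trans partner and four cis neighbours.
Each ox is bidentate and must span two cis positions.
Systematic placement gives 3 geometric isomers: I trans, OH cis; I cis, OH cis (chiral); I cis, OH trans.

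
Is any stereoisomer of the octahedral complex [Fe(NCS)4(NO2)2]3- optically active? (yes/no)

no

In an octahedral complex each vertex has one trans partner and four cis neighbours.
Systematic placement gives 2 geometric isomers: NO2 trans; NO2 cis.
Each arrangement has an internal mirror plane or centre of symmetry, so none is chiral.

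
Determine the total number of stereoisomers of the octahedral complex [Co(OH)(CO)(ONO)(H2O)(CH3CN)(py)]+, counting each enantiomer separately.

30

In an octahedral complex each vertex has one trans partner and four cis neighbours.
Systematic enumeration (placing each ligand type in turn and discarding arrangements equivalent by rotation or reflection) gives 15 geometric isomers.
Of these, 15 lack any improper symmetry element and so occur as enantiomeric pairs, giving 15 + 15 = 30 stereoisomers in total.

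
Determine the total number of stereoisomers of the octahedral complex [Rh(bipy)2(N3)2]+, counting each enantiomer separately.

An octahedron has six vertices in three trans pairs; every non-trans pair is cis.
Each bipy is bidentate and must span two cis positions.
Working through the distinct placements yields 2 geometric isomers: N3 trans; N3 cis (chiral).
One of these lacks any improper symmetry element and so occurs as an enantiomeric pair, giving 2 + 1 = 3 stereoisomers in total.

3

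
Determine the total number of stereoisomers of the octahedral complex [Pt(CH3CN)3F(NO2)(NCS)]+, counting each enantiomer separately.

5

Working through the distinct placements yields 4 geometric isomers: CH3CN mer (3 arrangements); CH3CN fac (chiral).
One of these lacks any improper symmetry element and so occurs as an enantiomeric pair, giving 4 + 1 = 5 stereoisomers in total.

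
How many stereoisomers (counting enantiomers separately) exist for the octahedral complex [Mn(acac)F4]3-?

1

The six octahedral sites form three mutually perpendicular trans pairs.
Each acac is bidentate and must span two cis positions.
Only one geometric arrangement is possible.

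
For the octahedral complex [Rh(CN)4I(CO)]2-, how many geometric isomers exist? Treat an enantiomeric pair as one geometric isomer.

In an octahedral complex each vertex has one trans partner and four cis neighbours.
Working through the distinct placements yields 2 geometric isomers: I and CO mutually trans; I and CO mutually cis.

2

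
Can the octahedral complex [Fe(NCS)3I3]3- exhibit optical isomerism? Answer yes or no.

An octahedron has six vertices in three trans pairs; every non-trans pair is cis.
Working through the distinct placements yields 2 geometric isomers: NCS mer; NCS fac.
Each arrangement has an internal mirror plane or centre of symmetry, so none is chiral.

no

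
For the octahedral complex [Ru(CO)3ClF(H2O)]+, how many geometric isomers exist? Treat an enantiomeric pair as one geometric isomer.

4

Systematic placement gives 4 geometric isomers: CO mer (3 arrangements); CO fac (chiral).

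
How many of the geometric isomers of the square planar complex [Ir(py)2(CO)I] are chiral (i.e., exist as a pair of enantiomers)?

In a square planar complex each vertex has one trans partner and two cis neighbours.
Systematic placement gives 2 geometric isomers: py cis; py trans.
Each arrangement has an internal mirror plane or centre of symmetry, so none is chiral.

0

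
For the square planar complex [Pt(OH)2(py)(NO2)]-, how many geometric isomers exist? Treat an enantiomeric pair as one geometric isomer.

2

Working through the distinct placements yields 2 geometric isomers: OH cis; OH trans.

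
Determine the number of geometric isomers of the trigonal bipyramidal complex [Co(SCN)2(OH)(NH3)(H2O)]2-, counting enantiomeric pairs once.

Exhaustive case analysis gives 7 geometric isomers.

7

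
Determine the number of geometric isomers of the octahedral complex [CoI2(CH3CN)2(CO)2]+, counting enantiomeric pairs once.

There are 5 geometric isomers: I trans, CH3CN trans, CO trans; I cis, CH3CN trans, CO cis; I trans, CH3CN cis, CO cis; I cis, CH3CN cis, CO cis (chiral); I cis, CH3CN cis, CO trans.

5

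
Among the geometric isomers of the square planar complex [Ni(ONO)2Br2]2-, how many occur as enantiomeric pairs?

0

In a square planar complex each vertex has one trans partner and two cis neighbours.
Working through the distinct placements yields 2 geometric isomers: ONO cis; ONO trans.
Each arrangement has an internal mirror plane or centre of symmetry, so none is chiral.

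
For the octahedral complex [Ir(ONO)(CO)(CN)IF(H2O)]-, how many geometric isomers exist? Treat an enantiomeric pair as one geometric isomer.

15

Systematic enumeration (placing each ligand type in turn and discarding arrangements equivalent by rotation or reflection) gives 15 geometric isomers.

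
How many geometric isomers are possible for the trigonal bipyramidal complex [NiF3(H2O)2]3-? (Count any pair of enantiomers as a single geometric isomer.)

In a trigonal bipyramid the two axial positions differ from the three equatorial ones.
There are 3 geometric isomers: H2O both equatorial; H2O one axial, one equatorial; H2O both axial.

3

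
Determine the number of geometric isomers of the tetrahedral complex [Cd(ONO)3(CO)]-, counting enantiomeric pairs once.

1

In a tetrahedral complex all four positions are equivalent and every pair of ligands is adjacent — there is no cis/trans distinction.
Only one geometric arrangement is possible.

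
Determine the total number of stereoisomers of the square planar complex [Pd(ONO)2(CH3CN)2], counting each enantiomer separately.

2

A square has two trans pairs of vertices; adjacent vertices are cis.
Systematic placement gives 2 geometric isomers: ONO cis; ONO trans.
Each arrangement has an internal mirror plane or centre of symmetry, so none is chiral.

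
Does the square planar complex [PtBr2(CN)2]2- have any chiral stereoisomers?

In a square planar complex each vertex has one trans partner and two cis neighbours.
Systematic placement gives 2 geometric isomers: Br cis; Br trans.
Each arrangement has an internal mirror plane or centre of symmetry, so none is chiral.

no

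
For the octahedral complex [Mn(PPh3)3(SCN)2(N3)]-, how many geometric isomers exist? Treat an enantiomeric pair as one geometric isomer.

3

The six octahedral sites form three mutually perpendicular trans pairs.
The distinct arrangements are (3 in all): PPh3 mer, SCN trans; PPh3 fac, SCN cis; PPh3 mer, SCN cis.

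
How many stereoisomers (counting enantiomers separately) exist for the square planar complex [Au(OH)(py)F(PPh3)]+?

3

In a square planar complex each vertex has one trans partner and two cis neighbours.
There are 3 geometric isomers: (F/PPh3 trans, OH/py trans); (F/py trans, OH/PPh3 trans); (F/OH trans, PPh3/py trans).
Each arrangement has an internal mirror plane or centre of symmetry, so none is chiral.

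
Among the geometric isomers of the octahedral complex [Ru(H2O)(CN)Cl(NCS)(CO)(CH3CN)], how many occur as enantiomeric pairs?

Exhaustive case analysis gives 15 geometric isomers.
Of these, 15 lack any improper symmetry element and so occur as enantiomeric pairs, giving 15 + 15 = 30 stereoisomers in total.

15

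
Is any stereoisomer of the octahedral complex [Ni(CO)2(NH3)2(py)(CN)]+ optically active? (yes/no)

yes

Systematic placement gives 6 geometric isomers: CO cis, NH3 cis (3 arrangements, 2 chiral); CO cis, NH3 trans; CO trans, NH3 cis; CO trans, NH3 trans.
Of these, 2 lack any improper symmetry element and so occur as enantiomeric pairs, giving 6 + 2 = 8 stereoisomers in total.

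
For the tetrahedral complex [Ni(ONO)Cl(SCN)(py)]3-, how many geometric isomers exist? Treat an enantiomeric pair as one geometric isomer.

In a tetrahedral complex all four positions are equivalent and every pair of ligands is adjacent — there is no cis/trans distinction.
Only one geometric arrangement is possible; it has no improper symmetry element, so it exists as a pair of enantiomers (2 stereoisomers).

1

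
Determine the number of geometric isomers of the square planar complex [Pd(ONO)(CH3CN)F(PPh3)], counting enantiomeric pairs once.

3

In a square planar complex each vertex has one trans partner and two cis neighbours.
There are 3 geometric isomers: (CH3CN/ONO trans, F/PPh3 trans); (CH3CN/PPh3 trans, F/ONO trans); (CH3CN/F trans, ONO/PPh3 trans).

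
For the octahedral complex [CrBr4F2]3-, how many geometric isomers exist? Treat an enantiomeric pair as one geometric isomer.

Working through the distinct placements yields 2 geometric isomers: F trans; F cis.

2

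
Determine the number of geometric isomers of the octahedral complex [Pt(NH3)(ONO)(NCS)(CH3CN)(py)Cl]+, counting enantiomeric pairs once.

In an octahedral complex each vertex has one trans partner and four cis neighbours.
Systematic enumeration (placing each ligand type in turn and discarding arrangements equivalent by rotation or reflection) gives 15 geometric isomers.

15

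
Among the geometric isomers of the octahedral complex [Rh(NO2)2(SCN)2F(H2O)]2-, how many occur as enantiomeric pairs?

In an octahedral complex each vertex has one trans partner and four cis neighbours.
There are 6 geometric isomers: NO2 trans, SCN trans; NO2 cis, SCN cis (3 arrangements, 2 chiral); NO2 cis, SCN trans; NO2 trans, SCN cis.
Of these, 2 lack any improper symmetry element and so occur as enantiomeric pairs, giving 6 + 2 = 8 stereoisomers in total.

2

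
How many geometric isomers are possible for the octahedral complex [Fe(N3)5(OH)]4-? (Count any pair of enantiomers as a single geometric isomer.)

1

The six octahedral sites form three mutually perpendicular trans pairs.
Only one geometric arrangement is possible.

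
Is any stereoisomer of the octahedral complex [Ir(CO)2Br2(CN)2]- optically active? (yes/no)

yes

Systematic placement gives 5 geometric isomers: CO trans, Br trans, CN trans; CO cis, Br trans, CN cis; CO trans, Br cis, CN cis; CO cis, Br cis, CN cis (chiral); CO cis, Br cis, CN trans.
One of these lacks any improper symmetry element and so occurs as an enantiomeric pair, giving 5 + 1 = 6 stereoisomers in total.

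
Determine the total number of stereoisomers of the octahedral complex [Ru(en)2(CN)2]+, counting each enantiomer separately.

3

In an octahedral complex each vertex has one trans partner and four cis neighbours.
Each en is bidentate and must span two cis positions.
The distinct arrangements are (2 in all): CN trans; CN cis (chiral).
One of these lacks any improper symmetry element and so occurs as an enantiomeric pair, giving 2 + 1 = 3 stereoisomers in total.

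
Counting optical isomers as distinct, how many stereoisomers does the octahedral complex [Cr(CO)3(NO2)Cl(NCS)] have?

There are 4 geometric isomers: CO mer (3 arrangements); CO fac (chiral).
One of these lacks any improper symmetry element and so occurs as an enantiomeric pair, giving 4 + 1 = 5 stereoisomers in total.

5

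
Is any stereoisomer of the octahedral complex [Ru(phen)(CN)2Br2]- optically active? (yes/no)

An octahedron has six vertices in three trans pairs; every non-trans pair is cis.
Each phen is bidentate and must span two cis positions.
The distinct arrangements are (3 in all): CN cis, Br trans; CN cis, Br cis (chiral); CN trans, Br cis.
One of these lacks any improper symmetry element and so occurs as an enantiomeric pair, giving 3 + 1 = 4 stereoisomers in total.

yes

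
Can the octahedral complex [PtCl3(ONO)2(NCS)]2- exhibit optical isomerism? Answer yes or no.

no

The six octahedral sites form three mutually perpendicular trans pairs.
The distinct arrangements are (3 in all): Cl mer, ONO trans; Cl mer, ONO cis; Cl fac, ONO cis.
Each arrangement has an internal mirror plane or centre of symmetry, so none is chiral.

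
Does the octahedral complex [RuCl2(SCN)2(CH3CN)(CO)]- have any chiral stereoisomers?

yes

An octahedron has six vertices in three trans pairs; every non-trans pair is cis.
The distinct arrangements are (6 in all): Cl trans, SCN trans; Cl cis, SCN cis (3 arrangements, 2 chiral); Cl cis, SCN trans; Cl trans, SCN cis.
Of these, 2 lack any improper symmetry element and so occur as enantiomeric pairs, giving 6 + 2 = 8 stereoisomers in total.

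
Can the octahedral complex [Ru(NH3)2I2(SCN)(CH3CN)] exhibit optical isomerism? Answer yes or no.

There are 6 geometric isomers: NH3 cis, I cis (3 arrangements, 2 chiral); NH3 trans, I cis; NH3 cis, I trans; NH3 trans, I trans.
Of these, 2 lack any improper symmetry element and so occur as enantiomeric pairs, giving 6 + 2 = 8 stereoisomers in total.

yes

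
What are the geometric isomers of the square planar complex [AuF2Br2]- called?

cis and trans

In a square planar complex each vertex has one trans partner and two cis neighbours.
There are 2 geometric isomers: F cis; F trans.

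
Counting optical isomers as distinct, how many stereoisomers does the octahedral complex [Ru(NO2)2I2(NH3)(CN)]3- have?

8

The distinct arrangements are (6 in all): NO2 trans, I cis; NO2 cis, I cis (3 arrangements, 2 chiral); NO2 trans, I trans; NO2 cis, I trans.
Of these, 2 lack any improper symmetry element and so occur as enantiomeric pairs, giving 6 + 2 = 8 stereoisomers in total.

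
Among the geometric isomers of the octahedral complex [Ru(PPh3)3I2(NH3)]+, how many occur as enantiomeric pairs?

In an octahedral complex each vertex has one trans partner and four cis neighbours.
The distinct arrangements are (3 in all): PPh3 mer, I trans; PPh3 mer, I cis; PPh3 fac, I cis.
Each arrangement has an internal mirror plane or centre of symmetry, so none is chiral.

0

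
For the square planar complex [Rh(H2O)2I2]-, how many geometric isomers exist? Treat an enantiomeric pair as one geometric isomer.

2

In a square planar complex each vertex has one trans partner and two cis neighbours.
Systematic placement gives 2 geometric isomers: H2O cis; H2O trans.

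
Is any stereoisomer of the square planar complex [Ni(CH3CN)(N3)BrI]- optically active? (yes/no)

In a square planar complex each vertex has one trans partner and two cis neighbours.
Systematic placement gives 3 geometric isomers: (Br/I trans, CH3CN/N3 trans); (Br/N3 trans, CH3CN/I trans); (Br/CH3CN trans, I/N3 trans).
Each arrangement has an internal mirror plane or centre of symmetry, so none is chiral.

no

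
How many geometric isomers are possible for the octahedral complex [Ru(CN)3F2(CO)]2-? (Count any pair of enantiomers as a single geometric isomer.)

An octahedron has six vertices in three trans pairs; every non-trans pair is cis.
There are 3 geometric isomers: CN mer, F trans; CN mer, F cis; CN fac, F cis.

3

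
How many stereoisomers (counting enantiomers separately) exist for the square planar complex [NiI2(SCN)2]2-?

2

The distinct arrangements are (2 in all): I cis; I trans.
Each arrangement has an internal mirror plane or centre of symmetry, so none is chiral.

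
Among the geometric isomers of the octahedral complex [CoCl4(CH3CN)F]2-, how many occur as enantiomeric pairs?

0

In an octahedral complex each vertex has one trans partner and four cis neighbours.
Systematic placement gives 2 geometric isomers: CH3CN and F mutually cis; CH3CN and F mutually trans.
Each arrangement has an internal mirror plane or centre of symmetry, so none is chiral.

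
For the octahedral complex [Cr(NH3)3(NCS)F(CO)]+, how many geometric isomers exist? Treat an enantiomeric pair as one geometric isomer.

There are 4 geometric isomers: NH3 mer (3 arrangements); NH3 fac (chiral).

4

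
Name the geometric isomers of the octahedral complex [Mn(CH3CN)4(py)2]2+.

cis and trans

An octahedron has six vertices in three trans pairs; every non-trans pair is cis.
There are 2 geometric isomers: py trans; py cis.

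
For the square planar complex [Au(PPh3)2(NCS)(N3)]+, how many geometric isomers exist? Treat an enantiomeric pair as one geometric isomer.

A square has two trans pairs of vertices; adjacent vertices are cis.
Systematic placement gives 2 geometric isomers: PPh3 cis; PPh3 trans.

2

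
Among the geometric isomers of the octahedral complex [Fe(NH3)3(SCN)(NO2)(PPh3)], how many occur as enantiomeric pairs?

In an octahedral complex each vertex has one trans partner and four cis neighbours.
Systematic placement gives 4 geometric isomers: NH3 mer (3 arrangements); NH3 fac (chiral).
One of these lacks any improper symmetry element and so occurs as an enantiomeric pair, giving 4 + 1 = 5 stereoisomers in total.

1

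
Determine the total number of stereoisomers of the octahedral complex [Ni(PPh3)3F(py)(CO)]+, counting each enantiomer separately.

An octahedron has six vertices in three trans pairs; every non-trans pair is cis.
There are 4 geometric isomers: PPh3 mer (3 arrangements); PPh3 fac (chiral).
One of these lacks any improper symmetry element and so occurs as an enantiomeric pair, giving 4 + 1 = 5 stereoisomers in total.

5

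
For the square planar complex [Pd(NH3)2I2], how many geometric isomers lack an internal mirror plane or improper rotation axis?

A square has two trans pairs of vertices; adjacent vertices are cis.
Systematic placement gives 2 geometric isomers: NH3 cis; NH3 trans.
Each arrangement has an internal mirror plane or centre of symmetry, so none is chiral.

0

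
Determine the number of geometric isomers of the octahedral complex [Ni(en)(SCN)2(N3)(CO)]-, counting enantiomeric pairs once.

An octahedron has six vertices in three trans pairs; every non-trans pair is cis.
Each en is bidentate and must span two cis positions.
Working through the distinct placements yields 4 geometric isomers: SCN cis (3 arrangements, 2 chiral); SCN trans.

4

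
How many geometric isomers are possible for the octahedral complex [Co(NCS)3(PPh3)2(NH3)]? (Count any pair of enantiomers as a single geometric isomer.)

3

Working through the distinct placements yields 3 geometric isomers: NCS mer, PPh3 trans; NCS mer, PPh3 cis; NCS fac, PPh3 cis.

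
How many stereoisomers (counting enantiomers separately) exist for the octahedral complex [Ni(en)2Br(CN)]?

3

In an octahedral complex each vertex has one trans partner and four cis neighbours.
Each en is bidentate and must span two cis positions.
There are 2 geometric isomers: Br and CN mutually trans; Br and CN mutually cis (chiral).
One of these lacks any improper symmetry element and so occurs as an enantiomeric pair, giving 2 + 1 = 3 stereoisomers in total.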